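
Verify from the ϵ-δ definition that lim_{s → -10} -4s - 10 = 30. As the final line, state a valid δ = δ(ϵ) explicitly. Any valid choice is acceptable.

Suppose ϵ > 0. We need δ > 0 so that 0 < |s + 10| < δ implies |(-4s - 10) − 30| < ϵ.
|(-4s - 10) − 30| = |-4s - 40| = 4|s + 10|.
Thus it suffices that |s + 10| < ϵ/4.
Take δ = ϵ/4. If 0 < |s + 10| < δ then |(-4s - 10) − 30| = 4|s + 10| < 4·(ϵ/4) = ϵ.

δ = ϵ/4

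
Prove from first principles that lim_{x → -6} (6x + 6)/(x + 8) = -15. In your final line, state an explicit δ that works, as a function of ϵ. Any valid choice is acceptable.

δ = min(1, (1/21)ϵ)

Let ϵ > 0 be given. We want δ > 0 with 0 < |x + 6| < δ ⇒ |(6x + 6)/(x + 8) + 15| < ϵ.
Combining over a common denominator, (6x + 6)/(x + 8) + 15 = [(6x + 6)·2 − (-30)·(x + 8)] / [2·(x + 8)] = 42(x + 6) / (2(x + 8)).
So |(6x + 6)/(x + 8) + 15| = 42|x + 6| / (2·|x + 8|).
Restrict δ ≤ 1. Then |x + 6| < 1 gives |x + 8| = |(x + 6) + 2| ≥ 2 − 1 = 1.
Hence |(6x + 6)/(x + 8) + 15| < 42|x + 6|/(2·1) = 21|x + 6|, which is < ϵ once |x + 6| < (1/21)ϵ.
Take δ = min(1, (1/21)ϵ). Then 0 < |x + 6| < δ forces both bounds, so |(6x + 6)/(x + 8) + 15| < ϵ.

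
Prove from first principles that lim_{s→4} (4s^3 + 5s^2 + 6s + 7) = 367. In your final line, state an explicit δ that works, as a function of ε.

Let ε > 0 be given. We want δ > 0 such that 0 < |s − 4| < δ implies |(4s^3 + 5s^2 + 6s + 7) − 367| < ε.
(4s^3 + 5s^2 + 6s + 7) − 367 = 4s^3 + 5s^2 + 6s - 360 = (s − 4)(4s^2 + 21s + 90).
So |(4s^3 + 5s^2 + 6s + 7) − 367| = |s − 4|·|4s^2 + 21s + 90|.
Require δ ≤ 1. Then |s − 4| < 1 gives |s| < 5, and by the triangle inequality |4s^2 + 21s + 90| ≤ 4·5^2 + 21·5 + 90 = 295.
Hence |(4s^3 + 5s^2 + 6s + 7) − 367| ≤ 295|s − 4| < ε provided |s − 4| < ε/295.
Choosing δ = min(1, ε/295) ensures both conditions, hence |(4s^3 + 5s^2 + 6s + 7) − 367| < ε.

δ = min(1, ε/295)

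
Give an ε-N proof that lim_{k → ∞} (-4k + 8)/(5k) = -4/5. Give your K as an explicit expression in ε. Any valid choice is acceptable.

K = (8/5)/ε

Let ε > 0 be given. For k ≥ 1, |(-4k + 8)/(5k) + 4/5| = |40|/(5(5k)) = 40/(5(5k)).
Since 5k ≥ 5k for k ≥ 1, this is ≤ 40/(5·5k) = (8/5)/k.
So |(-4k + 8)/(5k) + 4/5| < ε whenever k > (8/5)/ε.
Take K = (8/5)/ε. If k > K then |(-4k + 8)/(5k) + 4/5| ≤ (8/5)/k < ε.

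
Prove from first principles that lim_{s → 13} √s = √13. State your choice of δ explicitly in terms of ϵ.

δ = min(13, √13·ϵ)

Suppose ϵ > 0. We want δ > 0 such that 0 < |s − 13| < δ implies |√s − √13| < ϵ.
Rationalise: √s − √13 = (s − 13)/(√s + √13), so |√s − √13| = |s − 13|/(√s + √13).
Restrict δ ≤ 13 so that |s − 13| < 13 forces s > 0, and then √s + √13 > √13.
Hence |√s − √13| < |s − 13|/√13, which is < ϵ once |s − 13| < √13·ϵ.
Take δ = min(13, √13·ϵ). If 0 < |s − 13| < δ then s > 0 and |√s − √13| < |s − 13|/√13 < ϵ.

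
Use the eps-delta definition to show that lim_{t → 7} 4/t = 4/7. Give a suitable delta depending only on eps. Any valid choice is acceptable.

delta = min(7/2, (49/8)eps)

Fix eps > 0. We seek delta > 0 such that 0 < |t − 7| < delta implies |4/t − (4/7)| < eps.
|4/t − (4/7)| = 4·|7 − t|/(7·|t|) = 4|t − 7|/(7|t|).
Require delta ≤ 7/2 so that |t| > 7 − 7/2 = 7/2, hence 7|t| > 49/2.
Then |4/t − (4/7)| < 4|t − 7|/(49/2), which is < eps when |t − 7| < (49/8)eps.
Take delta = min(7/2, (49/8)eps). Then 0 < |t − 7| < delta gives both |t − 7| < 7/2 and |t − 7| < (49/8)eps, so |4/t − (4/7)| < eps.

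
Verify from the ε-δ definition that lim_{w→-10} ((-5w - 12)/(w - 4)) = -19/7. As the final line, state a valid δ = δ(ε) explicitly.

Suppose ε > 0. We want δ > 0 with 0 < |w + 10| < δ ⇒ |(-5w - 12)/(w - 4) + 19/7| < ε.
Combining over a common denominator, (-5w - 12)/(w - 4) + 19/7 = [(-5w - 12)·(-14) − 38·(w - 4)] / [(-14)·(w - 4)] = 32(w + 10) / ((-14)(w - 4)).
So |(-5w - 12)/(w - 4) + 19/7| = 32|w + 10| / (14·|w − 4|).
Restrict δ ≤ 7. Then |w + 10| < 7 gives |w − 4| = |(w + 10) + (-14)| ≥ 14 − 7 = 7.
Hence |(-5w - 12)/(w - 4) + 19/7| < 32|w + 10|/(14·7) = (16/49)|w + 10|, which is < ε once |w + 10| < (49/16)ε.
Take δ = min(7, (49/16)ε). Then 0 < |w + 10| < δ forces both bounds, so |(-5w - 12)/(w - 4) + 19/7| < ε.

δ = min(7, (49/16)ε)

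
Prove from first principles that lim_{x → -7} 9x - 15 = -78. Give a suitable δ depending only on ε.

δ = ε/9

Fix ε > 0. We need δ > 0 so that 0 < |x + 7| < δ implies |(9x - 15) + 78| < ε.
|(9x - 15) + 78| = |9x + 63| = 9|x + 7|.
Thus it suffices that |x + 7| < ε/9.
Take δ = ε/9. If 0 < |x + 7| < δ then |(9x - 15) + 78| = 9|x + 7| < 9·(ε/9) = ε.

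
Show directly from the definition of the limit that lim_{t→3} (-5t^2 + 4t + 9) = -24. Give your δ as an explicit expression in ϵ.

Let ϵ > 0. We want δ > 0 such that 0 < |t − 3| < δ implies |(-5t^2 + 4t + 9) + 24| < ϵ.
(-5t^2 + 4t + 9) + 24 = -5t^2 + 4t + 33 = (t − 3)(-5t - 11).
So |(-5t^2 + 4t + 9) + 24| = |t − 3|·|-5t - 11|.
Require δ ≤ 1. Then |t − 3| < 1 gives |t| < 4, and by the triangle inequality |-5t - 11| ≤ 5·4 + 11 = 31.
Hence |(-5t^2 + 4t + 9) + 24| ≤ 31|t − 3| < ϵ provided |t − 3| < ϵ/31.
Choosing δ = min(1, ϵ/31) ensures both conditions, hence |(-5t^2 + 4t + 9) + 24| < ϵ.

δ = min(1, ϵ/31)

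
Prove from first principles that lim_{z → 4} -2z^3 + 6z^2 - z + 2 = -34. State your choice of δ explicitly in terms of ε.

Suppose ε > 0. We want δ > 0 such that 0 < |z − 4| < δ implies |(-2z^3 + 6z^2 - z + 2) + 34| < ε.
(-2z^3 + 6z^2 - z + 2) + 34 = -2z^3 + 6z^2 - z + 36 = (z − 4)(-2z^2 - 2z - 9).
So |(-2z^3 + 6z^2 - z + 2) + 34| = |z − 4|·|-2z^2 - 2z - 9|.
Require δ ≤ 1. Then |z − 4| < 1 gives |z| < 5, and by the triangle inequality |-2z^2 - 2z - 9| ≤ 2·5^2 + 2·5 + 9 = 69.
Hence |(-2z^3 + 6z^2 - z + 2) + 34| ≤ 69|z − 4| < ε provided |z − 4| < ε/69.
Take δ = min(1, ε/69). Then 0 < |z − 4| < δ gives both |z − 4| < 1 and |z − 4| < ε/69, so |(-2z^3 + 6z^2 - z + 2) + 34| < ε.

δ = min(1, ε/69)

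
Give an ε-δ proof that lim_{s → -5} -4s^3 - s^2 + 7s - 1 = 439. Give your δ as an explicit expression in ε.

Fix ε > 0. We want δ > 0 such that 0 < |s + 5| < δ implies |(-4s^3 - s^2 + 7s - 1) − 439| < ε.
(-4s^3 - s^2 + 7s - 1) − 439 = -4s^3 - s^2 + 7s - 440 = (s + 5)(-4s^2 + 19s - 88).
So |(-4s^3 - s^2 + 7s - 1) − 439| = |s + 5|·|-4s^2 + 19s - 88|.
Require δ ≤ 1. Then |s + 5| < 1 gives |s| < 6, and by the triangle inequality |-4s^2 + 19s - 88| ≤ 4·6^2 + 19·6 + 88 = 346.
Hence |(-4s^3 - s^2 + 7s - 1) − 439| ≤ 346|s + 5| < ε provided |s + 5| < ε/346.
Choosing δ = min(1, ε/346) ensures both conditions, hence |(-4s^3 - s^2 + 7s - 1) − 439| < ε.

δ = min(1, ε/346)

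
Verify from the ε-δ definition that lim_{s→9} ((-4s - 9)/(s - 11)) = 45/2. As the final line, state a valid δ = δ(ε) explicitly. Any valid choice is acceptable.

δ = min(1, (2/53)ε)

Let ε > 0. We want δ > 0 with 0 < |s − 9| < δ ⇒ |(-4s - 9)/(s - 11) − (45/2)| < ε.
Combining over a common denominator, (-4s - 9)/(s - 11) − (45/2) = [(-4s - 9)·(-2) − (-45)·(s - 11)] / [(-2)·(s - 11)] = 53(s − 9) / ((-2)(s - 11)).
So |(-4s - 9)/(s - 11) − (45/2)| = 53|s − 9| / (2·|s − 11|).
Require δ ≤ 1, so |s − 11| ≥ |-2| − |s − 9| > 2 − 1 = 1.
Hence |(-4s - 9)/(s - 11) − (45/2)| < 53|s − 9|/(2·1) = (53/2)|s − 9|, which is < ε once |s − 9| < (2/53)ε.
Take δ = min(1, (2/53)ε). Then 0 < |s − 9| < δ forces both bounds, so |(-4s - 9)/(s - 11) − (45/2)| < ε.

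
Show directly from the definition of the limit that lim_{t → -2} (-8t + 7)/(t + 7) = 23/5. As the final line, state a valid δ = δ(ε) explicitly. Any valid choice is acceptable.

Let ε > 0. We want δ > 0 with 0 < |t + 2| < δ ⇒ |(-8t + 7)/(t + 7) − (23/5)| < ε.
Combining over a common denominator, (-8t + 7)/(t + 7) − (23/5) = [(-8t + 7)·5 − 23·(t + 7)] / [5·(t + 7)] = -63(t + 2) / (5(t + 7)).
So |(-8t + 7)/(t + 7) − (23/5)| = 63|t + 2| / (5·|t + 7|).
Require δ ≤ 5/2, so |t + 7| ≥ |5| − |t + 2| > 5 − 5/2 = 5/2.
Hence |(-8t + 7)/(t + 7) − (23/5)| < 63|t + 2|/(5·(5/2)) = (126/25)|t + 2|, which is < ε once |t + 2| < (25/126)ε.
Take δ = min(5/2, (25/126)ε). Then 0 < |t + 2| < δ forces both bounds, so |(-8t + 7)/(t + 7) − (23/5)| < ε.

δ = min(5/2, (25/126)ε)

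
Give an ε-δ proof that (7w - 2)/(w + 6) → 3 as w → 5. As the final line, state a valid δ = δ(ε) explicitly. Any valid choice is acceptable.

δ = min(11/2, (11/8)ε)

Let ε > 0 be given. We want δ > 0 with 0 < |w − 5| < δ ⇒ |(7w - 2)/(w + 6) − 3| < ε.
Combining over a common denominator, (7w - 2)/(w + 6) − 3 = [(7w - 2)·11 − 33·(w + 6)] / [11·(w + 6)] = 44(w − 5) / (11(w + 6)).
So |(7w - 2)/(w + 6) − 3| = 44|w − 5| / (11·|w + 6|).
Restrict δ ≤ 11/2. Then |w − 5| < 11/2 gives |w + 6| = |(w − 5) + 11| ≥ 11 − 11/2 = 11/2.
Hence |(7w - 2)/(w + 6) − 3| < 44|w − 5|/(11·(11/2)) = (8/11)|w − 5|, which is < ε once |w − 5| < (11/8)ε.
Take δ = min(11/2, (11/8)ε). Then 0 < |w − 5| < δ forces both bounds, so |(7w - 2)/(w + 6) − 3| < ε.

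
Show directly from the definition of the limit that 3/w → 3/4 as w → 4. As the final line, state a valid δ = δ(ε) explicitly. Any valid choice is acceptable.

δ = min(2, (8/3)ε)

Fix ε > 0. We seek δ > 0 such that 0 < |w − 4| < δ implies |3/w − (3/4)| < ε.
|3/w − (3/4)| = 3·|4 − w|/(4·|w|) = 3|w − 4|/(4|w|).
Require δ ≤ 2 so that |w| > 4 − 2 = 2, hence 4|w| > 8.
Then |3/w − (3/4)| < 3|w − 4|/8, which is < ε when |w − 4| < (8/3)ε.
Take δ = min(2, (8/3)ε). Then 0 < |w − 4| < δ gives both |w − 4| < 2 and |w − 4| < (8/3)ε, so |3/w − (3/4)| < ε.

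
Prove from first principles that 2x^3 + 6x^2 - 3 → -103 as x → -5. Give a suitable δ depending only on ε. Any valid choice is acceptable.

δ = min(1, ε/116)

Let ε > 0 be given. We want δ > 0 such that 0 < |x + 5| < δ implies |(2x^3 + 6x^2 - 3) + 103| < ε.
(2x^3 + 6x^2 - 3) + 103 = 2x^3 + 6x^2 + 100 = (x + 5)(2x^2 - 4x + 20).
So |(2x^3 + 6x^2 - 3) + 103| = |x + 5|·|2x^2 - 4x + 20|.
Require δ ≤ 1. Then |x + 5| < 1 gives |x| < 6, and by the triangle inequality |2x^2 - 4x + 20| ≤ 2·6^2 + 4·6 + 20 = 116.
Hence |(2x^3 + 6x^2 - 3) + 103| ≤ 116|x + 5| < ε provided |x + 5| < ε/116.
Choosing δ = min(1, ε/116) ensures both conditions, hence |(2x^3 + 6x^2 - 3) + 103| < ε.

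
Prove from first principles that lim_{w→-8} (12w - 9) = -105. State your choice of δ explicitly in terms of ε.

δ = ε/12

Suppose ε > 0. We need δ > 0 so that 0 < |w + 8| < δ implies |(12w - 9) + 105| < ε.
Since (12w - 9) + 105 = 12(w + 8), we have |(12w - 9) + 105| = 12|w + 8|.
Thus it suffices that |w + 8| < ε/12.
Choosing δ = ε/12 gives |(12w - 9) + 105| = 12|w + 8| < ε whenever |w + 8| < δ.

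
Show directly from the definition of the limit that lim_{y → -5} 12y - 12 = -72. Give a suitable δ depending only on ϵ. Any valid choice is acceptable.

δ = ϵ/12

Suppose ϵ > 0. We need δ > 0 so that 0 < |y + 5| < δ implies |(12y - 12) + 72| < ϵ.
|(12y - 12) + 72| = |12y + 60| = 12|y + 5|.
Thus it suffices that |y + 5| < ϵ/12.
Take δ = ϵ/12. If 0 < |y + 5| < δ then |(12y - 12) + 72| = 12|y + 5| < 12·(ϵ/12) = ϵ.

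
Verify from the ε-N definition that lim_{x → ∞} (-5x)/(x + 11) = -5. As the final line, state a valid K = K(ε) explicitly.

K = 55/ε

Let ε > 0 be given. We seek K > 0 such that x > K implies |(-5x)/(x + 11) + 5| < ε.
(-5x)/(x + 11) + 5 = ((-5x) − (-5)(x + 11)) / ((x + 11)) = 55/((x + 11)).
For x > 0 we have x + 11 > x, so |(-5x)/(x + 11) + 5| = 55/((x + 11)) < 55/(x) = 55/x.
Thus |(-5x)/(x + 11) + 5| < ε whenever x > 55/ε.
Take K = 55/ε. If x > K then |(-5x)/(x + 11) + 5| < 55/x < ε.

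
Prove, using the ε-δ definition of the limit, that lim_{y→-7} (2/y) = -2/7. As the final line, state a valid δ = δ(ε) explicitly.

Let ε > 0. We seek δ > 0 such that 0 < |y + 7| < δ implies |2/y + 2/7| < ε.
|2/y + 2/7| = 2·|-7 − y|/(7·|y|) = 2|y + 7|/(7|y|).
Restrict δ ≤ 7/2. Then |y + 7| < 7/2 gives |y| > 7/2, so 7|y| > 49/2.
Then |2/y + 2/7| < 2|y + 7|/(49/2), which is < ε when |y + 7| < (49/4)ε.
Take δ = min(7/2, (49/4)ε). Then 0 < |y + 7| < δ gives both |y + 7| < 7/2 and |y + 7| < (49/4)ε, so |2/y + 2/7| < ε.

δ = min(7/2, (49/4)ε)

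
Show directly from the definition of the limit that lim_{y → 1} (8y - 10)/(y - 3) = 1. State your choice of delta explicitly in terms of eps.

Fix eps > 0. We want delta > 0 with 0 < |y − 1| < delta ⇒ |(8y - 10)/(y - 3) − 1| < eps.
Combining over a common denominator, (8y - 10)/(y - 3) − 1 = [(8y - 10)·(-2) − (-2)·(y - 3)] / [(-2)·(y - 3)] = -14(y − 1) / ((-2)(y - 3)).
So |(8y - 10)/(y - 3) − 1| = 14|y − 1| / (2·|y − 3|).
Restrict delta ≤ 1. Then |y − 1| < 1 gives |y − 3| = |(y − 1) + (-2)| ≥ 2 − 1 = 1.
Hence |(8y - 10)/(y - 3) − 1| < 14|y − 1|/(2·1) = 7|y − 1|, which is < eps once |y − 1| < (1/7)eps.
Take delta = min(1, (1/7)eps). Then 0 < |y − 1| < delta forces both bounds, so |(8y - 10)/(y - 3) − 1| < eps.

delta = min(1, (1/7)eps)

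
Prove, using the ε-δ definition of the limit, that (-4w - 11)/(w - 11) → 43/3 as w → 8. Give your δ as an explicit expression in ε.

Suppose ε > 0. We want δ > 0 with 0 < |w − 8| < δ ⇒ |(-4w - 11)/(w - 11) − (43/3)| < ε.
Combining over a common denominator, (-4w - 11)/(w - 11) − (43/3) = [(-4w - 11)·(-3) − (-43)·(w - 11)] / [(-3)·(w - 11)] = 55(w − 8) / ((-3)(w - 11)).
So |(-4w - 11)/(w - 11) − (43/3)| = 55|w − 8| / (3·|w − 11|).
Require δ ≤ 3/2, so |w − 11| ≥ |-3| − |w − 8| > 3 − 3/2 = 3/2.
Hence |(-4w - 11)/(w - 11) − (43/3)| < 55|w − 8|/(3·(3/2)) = (110/9)|w − 8|, which is < ε once |w − 8| < (9/110)ε.
Take δ = min(3/2, (9/110)ε). Then 0 < |w − 8| < δ forces both bounds, so |(-4w - 11)/(w - 11) − (43/3)| < ε.

δ = min(3/2, (9/110)ε)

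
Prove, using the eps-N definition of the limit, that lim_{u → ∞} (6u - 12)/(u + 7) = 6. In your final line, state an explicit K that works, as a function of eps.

K = 54/eps

Let eps > 0 be given. We seek K > 0 such that u > K implies |(6u - 12)/(u + 7) − 6| < eps.
(6u - 12)/(u + 7) − 6 = ((6u - 12) − 6(u + 7)) / ((u + 7)) = -54/((u + 7)).
For u > 0 we have u + 7 > u, so |(6u - 12)/(u + 7) − 6| = 54/((u + 7)) < 54/(u) = 54/u.
Thus |(6u - 12)/(u + 7) − 6| < eps whenever u > 54/eps.
Take K = 54/eps. If u > K then |(6u - 12)/(u + 7) − 6| < 54/u < eps.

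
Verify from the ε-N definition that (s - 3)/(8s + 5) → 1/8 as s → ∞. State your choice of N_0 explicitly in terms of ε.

N_0 = (29/64)/ε

Fix ε > 0. We seek N_0 > 0 such that s > N_0 implies |(s - 3)/(8s + 5) − (1/8)| < ε.
(s - 3)/(8s + 5) − (1/8) = (8(s - 3) − (8s + 5)) / (8(8s + 5)) = -29/(8(8s + 5)).
For s > 0 we have 8s + 5 > 8s, so |(s - 3)/(8s + 5) − (1/8)| = 29/(8(8s + 5)) < 29/(8·8s) = (29/64)/s.
Thus |(s - 3)/(8s + 5) − (1/8)| < ε whenever s > (29/64)/ε.
Take N_0 = (29/64)/ε. If s > N_0 then |(s - 3)/(8s + 5) − (1/8)| < (29/64)/s < ε.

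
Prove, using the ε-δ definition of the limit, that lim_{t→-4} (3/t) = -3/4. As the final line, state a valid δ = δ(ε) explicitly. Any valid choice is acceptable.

δ = min(2, (8/3)ε)

Let ε > 0. We seek δ > 0 such that 0 < |t + 4| < δ implies |3/t + 3/4| < ε.
|3/t + 3/4| = 3·|-4 − t|/(4·|t|) = 3|t + 4|/(4|t|).
Restrict δ ≤ 2. Then |t + 4| < 2 gives |t| > 2, so 4|t| > 8.
Then |3/t + 3/4| < 3|t + 4|/8, which is < ε when |t + 4| < (8/3)ε.
Take δ = min(2, (8/3)ε). Then 0 < |t + 4| < δ gives both |t + 4| < 2 and |t + 4| < (8/3)ε, so |3/t + 3/4| < ε.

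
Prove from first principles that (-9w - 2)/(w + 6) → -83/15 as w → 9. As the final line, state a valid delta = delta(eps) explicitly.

delta = min(15/2, (225/104)eps)

Fix eps > 0. We want delta > 0 with 0 < |w − 9| < delta ⇒ |(-9w - 2)/(w + 6) + 83/15| < eps.
Combining over a common denominator, (-9w - 2)/(w + 6) + 83/15 = [(-9w - 2)·15 − (-83)·(w + 6)] / [15·(w + 6)] = -52(w − 9) / (15(w + 6)).
So |(-9w - 2)/(w + 6) + 83/15| = 52|w − 9| / (15·|w + 6|).
Restrict delta ≤ 15/2. Then |w − 9| < 15/2 gives |w + 6| = |(w − 9) + 15| ≥ 15 − 15/2 = 15/2.
Hence |(-9w - 2)/(w + 6) + 83/15| < 52|w − 9|/(15·(15/2)) = (104/225)|w − 9|, which is < eps once |w − 9| < (225/104)eps.
Take delta = min(15/2, (225/104)eps). Then 0 < |w − 9| < delta forces both bounds, so |(-9w - 2)/(w + 6) + 83/15| < eps.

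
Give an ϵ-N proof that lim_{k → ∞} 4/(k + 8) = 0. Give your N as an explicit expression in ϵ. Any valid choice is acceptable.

N = 4/ϵ

Let ϵ > 0. For k ≥ 1, |4/(k + 8) − 0| = 4/(k + 8) ≤ 4/k.
We need 4/k < ϵ, i.e. k > 4/ϵ.
Take N = 4/ϵ. If k > N then |4/(k + 8)| ≤ 4/k < ϵ.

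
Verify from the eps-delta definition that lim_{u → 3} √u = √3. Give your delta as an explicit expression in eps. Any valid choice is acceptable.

delta = min(3, √3·eps)

Let eps > 0 be given. We want delta > 0 such that 0 < |u − 3| < delta implies |√u − √3| < eps.
Rationalise: √u − √3 = (u − 3)/(√u + √3), so |√u − √3| = |u − 3|/(√u + √3).
Restrict delta ≤ 3 so that |u − 3| < 3 forces u > 0, and then √u + √3 > √3.
Hence |√u − √3| < |u − 3|/√3, which is < eps once |u − 3| < √3·eps.
Take delta = min(3, √3·eps). If 0 < |u − 3| < delta then u > 0 and |√u − √3| < |u − 3|/√3 < eps.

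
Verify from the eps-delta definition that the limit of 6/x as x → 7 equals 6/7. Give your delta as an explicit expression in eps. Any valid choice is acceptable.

Suppose eps > 0. We seek delta > 0 such that 0 < |x − 7| < delta implies |6/x − (6/7)| < eps.
|6/x − (6/7)| = 6·|7 − x|/(7·|x|) = 6|x − 7|/(7|x|).
Require delta ≤ 7/2 so that |x| > 7 − 7/2 = 7/2, hence 7|x| > 49/2.
Then |6/x − (6/7)| < 6|x − 7|/(49/2), which is < eps when |x − 7| < (49/12)eps.
Take delta = min(7/2, (49/12)eps). Then 0 < |x − 7| < delta gives both |x − 7| < 7/2 and |x − 7| < (49/12)eps, so |6/x − (6/7)| < eps.

delta = min(7/2, (49/12)eps)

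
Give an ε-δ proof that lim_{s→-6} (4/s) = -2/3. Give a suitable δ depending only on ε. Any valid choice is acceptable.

Let ε > 0. We seek δ > 0 such that 0 < |s + 6| < δ implies |4/s + 2/3| < ε.
|4/s + 2/3| = 4·|-6 − s|/(6·|s|) = 4|s + 6|/(6|s|).
Restrict δ ≤ 3. Then |s + 6| < 3 gives |s| > 3, so 6|s| > 18.
Then |4/s + 2/3| < 4|s + 6|/18, which is < ε when |s + 6| < (9/2)ε.
Take δ = min(3, (9/2)ε). Then 0 < |s + 6| < δ gives both |s + 6| < 3 and |s + 6| < (9/2)ε, so |4/s + 2/3| < ε.

δ = min(3, (9/2)ε)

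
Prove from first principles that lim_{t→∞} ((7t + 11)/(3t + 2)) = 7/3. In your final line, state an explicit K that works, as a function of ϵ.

K = (19/9)/ϵ

Let ϵ > 0. We seek K > 0 such that t > K implies |(7t + 11)/(3t + 2) − (7/3)| < ϵ.
(7t + 11)/(3t + 2) − (7/3) = (3(7t + 11) − 7(3t + 2)) / (3(3t + 2)) = 19/(3(3t + 2)).
For t > 0 we have 3t + 2 > 3t, so |(7t + 11)/(3t + 2) − (7/3)| = 19/(3(3t + 2)) < 19/(3·3t) = (19/9)/t.
Thus |(7t + 11)/(3t + 2) − (7/3)| < ϵ whenever t > (19/9)/ϵ.
Take K = (19/9)/ϵ. If t > K then |(7t + 11)/(3t + 2) − (7/3)| < (19/9)/t < ϵ.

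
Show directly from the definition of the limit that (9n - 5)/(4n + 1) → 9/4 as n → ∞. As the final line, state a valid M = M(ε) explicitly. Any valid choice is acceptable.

Let ε > 0 be given. For n ≥ 1, |(9n - 5)/(4n + 1) − (9/4)| = |-29|/(4(4n + 1)) = 29/(4(4n + 1)).
Since 4n + 1 ≥ 4n for n ≥ 1, this is ≤ 29/(4·4n) = (29/16)/n.
So |(9n - 5)/(4n + 1) − (9/4)| < ε whenever n > (29/16)/ε.
Take M = (29/16)/ε. If n > M then |(9n - 5)/(4n + 1) − (9/4)| ≤ (29/16)/n < ε.

M = (29/16)/ε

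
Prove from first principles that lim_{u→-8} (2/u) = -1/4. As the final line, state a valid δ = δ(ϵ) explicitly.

Let ϵ > 0. We seek δ > 0 such that 0 < |u + 8| < δ implies |2/u + 1/4| < ϵ.
|2/u + 1/4| = 2·|-8 − u|/(8·|u|) = 2|u + 8|/(8|u|).
Restrict δ ≤ 4. Then |u + 8| < 4 gives |u| > 4, so 8|u| > 32.
Then |2/u + 1/4| < 2|u + 8|/32, which is < ϵ when |u + 8| < 16ϵ.
Take δ = min(4, 16ϵ). Then 0 < |u + 8| < δ gives both |u + 8| < 4 and |u + 8| < 16ϵ, so |2/u + 1/4| < ϵ.

δ = min(4, 16ϵ)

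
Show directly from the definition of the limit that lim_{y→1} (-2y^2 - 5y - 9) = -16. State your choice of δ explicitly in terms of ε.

δ = min(2, ε/13)

Let ε > 0. We want δ > 0 such that 0 < |y − 1| < δ implies |(-2y^2 - 5y - 9) + 16| < ε.
(-2y^2 - 5y - 9) + 16 = -2y^2 - 5y + 7 = (y − 1)(-2y - 7).
So |(-2y^2 - 5y - 9) + 16| = |y − 1|·|-2y - 7|.
Assume first that |y − 1| < 2, so |y| < 3. Then |-2y - 7| ≤ 2·3 + 7 = 13.
Hence |(-2y^2 - 5y - 9) + 16| ≤ 13|y − 1| < ε provided |y − 1| < ε/13.
Choosing δ = min(2, ε/13) ensures both conditions, hence |(-2y^2 - 5y - 9) + 16| < ε.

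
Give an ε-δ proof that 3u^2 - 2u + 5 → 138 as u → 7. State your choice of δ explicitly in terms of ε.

Let ε > 0. We want δ > 0 such that 0 < |u − 7| < δ implies |(3u^2 - 2u + 5) − 138| < ε.
(3u^2 - 2u + 5) − 138 = 3u^2 - 2u - 133 = (u − 7)(3u + 19).
So |(3u^2 - 2u + 5) − 138| = |u − 7|·|3u + 19|.
Assume first that |u − 7| < 1, so |u| < 8. Then |3u + 19| ≤ 3·8 + 19 = 43.
Hence |(3u^2 - 2u + 5) − 138| ≤ 43|u − 7| < ε provided |u − 7| < ε/43.
Take δ = min(1, ε/43). Then 0 < |u − 7| < δ gives both |u − 7| < 1 and |u − 7| < ε/43, so |(3u^2 - 2u + 5) − 138| < ε.

δ = min(1, ε/43)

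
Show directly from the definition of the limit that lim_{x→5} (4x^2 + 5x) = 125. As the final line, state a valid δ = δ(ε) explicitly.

Let ε > 0 be given. We want δ > 0 such that 0 < |x − 5| < δ implies |(4x^2 + 5x) − 125| < ε.
(4x^2 + 5x) − 125 = 4x^2 + 5x - 125 = (x − 5)(4x + 25).
So |(4x^2 + 5x) − 125| = |x − 5|·|4x + 25|.
Require δ ≤ 1. Then |x − 5| < 1 gives |x| < 6, and by the triangle inequality |4x + 25| ≤ 4·6 + 25 = 49.
Hence |(4x^2 + 5x) − 125| ≤ 49|x − 5| < ε provided |x − 5| < ε/49.
Choosing δ = min(1, ε/49) ensures both conditions, hence |(4x^2 + 5x) − 125| < ε.

δ = min(1, ε/49)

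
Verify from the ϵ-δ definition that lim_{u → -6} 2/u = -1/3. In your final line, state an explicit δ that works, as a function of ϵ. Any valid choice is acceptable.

δ = min(3, 9ϵ)

Let ϵ > 0. We seek δ > 0 such that 0 < |u + 6| < δ implies |2/u + 1/3| < ϵ.
|2/u + 1/3| = 2·|-6 − u|/(6·|u|) = 2|u + 6|/(6|u|).
Restrict δ ≤ 3. Then |u + 6| < 3 gives |u| > 3, so 6|u| > 18.
Then |2/u + 1/3| < 2|u + 6|/18, which is < ϵ when |u + 6| < 9ϵ.
Take δ = min(3, 9ϵ). Then 0 < |u + 6| < δ gives both |u + 6| < 3 and |u + 6| < 9ϵ, so |2/u + 1/3| < ϵ.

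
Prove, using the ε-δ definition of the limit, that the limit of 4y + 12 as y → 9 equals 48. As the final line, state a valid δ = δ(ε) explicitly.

Let ε > 0. We need δ > 0 so that 0 < |y − 9| < δ implies |(4y + 12) − 48| < ε.
Since (4y + 12) − 48 = 4(y − 9), we have |(4y + 12) − 48| = 4|y − 9|.
Thus it suffices that |y − 9| < ε/4.
Choosing δ = ε/4 gives |(4y + 12) − 48| = 4|y − 9| < ε whenever |y − 9| < δ.

δ = ε/4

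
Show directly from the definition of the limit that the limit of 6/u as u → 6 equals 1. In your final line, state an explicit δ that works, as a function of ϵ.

δ = min(3, 3ϵ)

Let ϵ > 0 be given. We seek δ > 0 such that 0 < |u − 6| < δ implies |6/u − 1| < ϵ.
|6/u − 1| = 6·|6 − u|/(6·|u|) = 6|u − 6|/(6|u|).
Restrict δ ≤ 3. Then |u − 6| < 3 gives |u| > 3, so 6|u| > 18.
Then |6/u − 1| < 6|u − 6|/18, which is < ϵ when |u − 6| < 3ϵ.
Take δ = min(3, 3ϵ). Then 0 < |u − 6| < δ gives both |u − 6| < 3 and |u − 6| < 3ϵ, so |6/u − 1| < ϵ.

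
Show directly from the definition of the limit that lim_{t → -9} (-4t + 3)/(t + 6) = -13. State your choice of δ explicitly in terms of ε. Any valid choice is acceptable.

Suppose ε > 0. We want δ > 0 with 0 < |t + 9| < δ ⇒ |(-4t + 3)/(t + 6) + 13| < ε.
Combining over a common denominator, (-4t + 3)/(t + 6) + 13 = [(-4t + 3)·(-3) − 39·(t + 6)] / [(-3)·(t + 6)] = -27(t + 9) / ((-3)(t + 6)).
So |(-4t + 3)/(t + 6) + 13| = 27|t + 9| / (3·|t + 6|).
Restrict δ ≤ 3/2. Then |t + 9| < 3/2 gives |t + 6| = |(t + 9) + (-3)| ≥ 3 − 3/2 = 3/2.
Hence |(-4t + 3)/(t + 6) + 13| < 27|t + 9|/(3·(3/2)) = 6|t + 9|, which is < ε once |t + 9| < (1/6)ε.
Take δ = min(3/2, (1/6)ε). Then 0 < |t + 9| < δ forces both bounds, so |(-4t + 3)/(t + 6) + 13| < ε.

δ = min(3/2, (1/6)ε)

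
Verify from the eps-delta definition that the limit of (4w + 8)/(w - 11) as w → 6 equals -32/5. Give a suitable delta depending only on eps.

Let eps > 0 be given. We want delta > 0 with 0 < |w − 6| < delta ⇒ |(4w + 8)/(w - 11) + 32/5| < eps.
Combining over a common denominator, (4w + 8)/(w - 11) + 32/5 = [(4w + 8)·(-5) − 32·(w - 11)] / [(-5)·(w - 11)] = -52(w − 6) / ((-5)(w - 11)).
So |(4w + 8)/(w - 11) + 32/5| = 52|w − 6| / (5·|w − 11|).
Require delta ≤ 5/2, so |w − 11| ≥ |-5| − |w − 6| > 5 − 5/2 = 5/2.
Hence |(4w + 8)/(w - 11) + 32/5| < 52|w − 6|/(5·(5/2)) = (104/25)|w − 6|, which is < eps once |w − 6| < (25/104)eps.
Take delta = min(5/2, (25/104)eps). Then 0 < |w − 6| < delta forces both bounds, so |(4w + 8)/(w - 11) + 32/5| < eps.

delta = min(5/2, (25/104)eps)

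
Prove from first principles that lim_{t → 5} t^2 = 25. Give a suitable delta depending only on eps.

delta = min(1, eps/11)

Let eps > 0. We seek delta > 0 with 0 < |t − 5| < delta ⇒ |t^2 − 25| < eps.
Factor: t^2 − 25 = (t − 5)(t + 5), so |t^2 − 25| = |t − 5|·|t + 5|.
Impose delta ≤ 1 so that |t| < 6; then |t + 5| ≤ 11.
Hence |t^2 − 25| ≤ 11|t − 5|, which is < eps once |t − 5| < eps/11.
Take delta = min(1, eps/11). If 0 < |t − 5| < delta then both bounds hold and |t^2 − 25| ≤ 11|t − 5| < 11·(eps/11) = eps.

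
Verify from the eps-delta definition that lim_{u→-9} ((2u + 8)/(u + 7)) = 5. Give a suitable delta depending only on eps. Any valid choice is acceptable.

Let eps > 0 be given. We want delta > 0 with 0 < |u + 9| < delta ⇒ |(2u + 8)/(u + 7) − 5| < eps.
Combining over a common denominator, (2u + 8)/(u + 7) − 5 = [(2u + 8)·(-2) − (-10)·(u + 7)] / [(-2)·(u + 7)] = 6(u + 9) / ((-2)(u + 7)).
So |(2u + 8)/(u + 7) − 5| = 6|u + 9| / (2·|u + 7|).
Restrict delta ≤ 1. Then |u + 9| < 1 gives |u + 7| = |(u + 9) + (-2)| ≥ 2 − 1 = 1.
Hence |(2u + 8)/(u + 7) − 5| < 6|u + 9|/(2·1) = 3|u + 9|, which is < eps once |u + 9| < (1/3)eps.
Take delta = min(1, (1/3)eps). Then 0 < |u + 9| < delta forces both bounds, so |(2u + 8)/(u + 7) − 5| < eps.

delta = min(1, (1/3)eps)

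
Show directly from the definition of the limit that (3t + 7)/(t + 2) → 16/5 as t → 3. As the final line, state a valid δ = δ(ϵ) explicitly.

Let ϵ > 0. We want δ > 0 with 0 < |t − 3| < δ ⇒ |(3t + 7)/(t + 2) − (16/5)| < ϵ.
Combining over a common denominator, (3t + 7)/(t + 2) − (16/5) = [(3t + 7)·5 − 16·(t + 2)] / [5·(t + 2)] = -1(t − 3) / (5(t + 2)).
So |(3t + 7)/(t + 2) − (16/5)| = |t − 3| / (5·|t + 2|).
Require δ ≤ 5/2, so |t + 2| ≥ |5| − |t − 3| > 5 − 5/2 = 5/2.
Hence |(3t + 7)/(t + 2) − (16/5)| < |t − 3|/(5·(5/2)) = (2/25)|t − 3|, which is < ϵ once |t − 3| < (25/2)ϵ.
Take δ = min(5/2, (25/2)ϵ). Then 0 < |t − 3| < δ forces both bounds, so |(3t + 7)/(t + 2) − (16/5)| < ϵ.

δ = min(5/2, (25/2)ϵ)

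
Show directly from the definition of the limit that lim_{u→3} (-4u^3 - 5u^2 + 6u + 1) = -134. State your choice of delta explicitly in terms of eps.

delta = min(1, eps/177)

Suppose eps > 0. We want delta > 0 such that 0 < |u − 3| < delta implies |(-4u^3 - 5u^2 + 6u + 1) + 134| < eps.
(-4u^3 - 5u^2 + 6u + 1) + 134 = -4u^3 - 5u^2 + 6u + 135 = (u − 3)(-4u^2 - 17u - 45).
So |(-4u^3 - 5u^2 + 6u + 1) + 134| = |u − 3|·|-4u^2 - 17u - 45|.
Require delta ≤ 1. Then |u − 3| < 1 gives |u| < 4, and by the triangle inequality |-4u^2 - 17u - 45| ≤ 4·4^2 + 17·4 + 45 = 177.
Hence |(-4u^3 - 5u^2 + 6u + 1) + 134| ≤ 177|u − 3| < eps provided |u − 3| < eps/177.
Take delta = min(1, eps/177). Then 0 < |u − 3| < delta gives both |u − 3| < 1 and |u − 3| < eps/177, so |(-4u^3 - 5u^2 + 6u + 1) + 134| < eps.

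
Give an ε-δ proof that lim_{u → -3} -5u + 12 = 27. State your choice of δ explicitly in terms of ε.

Suppose ε > 0. We need δ > 0 so that 0 < |u + 3| < δ implies |(-5u + 12) − 27| < ε.
|(-5u + 12) − 27| = |-5u - 15| = 5|u + 3|.
Thus it suffices that |u + 3| < ε/5.
Take δ = ε/5. If 0 < |u + 3| < δ then |(-5u + 12) − 27| = 5|u + 3| < 5·(ε/5) = ε.

δ = ε/5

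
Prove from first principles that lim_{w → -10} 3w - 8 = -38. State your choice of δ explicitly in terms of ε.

Let ε > 0 be given. We need δ > 0 so that 0 < |w + 10| < δ implies |(3w - 8) + 38| < ε.
Since (3w - 8) + 38 = 3(w + 10), we have |(3w - 8) + 38| = 3|w + 10|.
So 3|w + 10| < ε exactly when |w + 10| < ε/3.
Choosing δ = ε/3 gives |(3w - 8) + 38| = 3|w + 10| < ε whenever |w + 10| < δ.

δ = ε/3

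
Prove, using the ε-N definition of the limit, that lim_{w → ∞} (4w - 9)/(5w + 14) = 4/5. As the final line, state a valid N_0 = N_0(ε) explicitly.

Fix ε > 0. We seek N_0 > 0 such that w > N_0 implies |(4w - 9)/(5w + 14) − (4/5)| < ε.
(4w - 9)/(5w + 14) − (4/5) = (5(4w - 9) − 4(5w + 14)) / (5(5w + 14)) = -101/(5(5w + 14)).
For w > 0 we have 5w + 14 > 5w, so |(4w - 9)/(5w + 14) − (4/5)| = 101/(5(5w + 14)) < 101/(5·5w) = (101/25)/w.
Thus |(4w - 9)/(5w + 14) − (4/5)| < ε whenever w > (101/25)/ε.
Take N_0 = (101/25)/ε. If w > N_0 then |(4w - 9)/(5w + 14) − (4/5)| < (101/25)/w < ε.

N_0 = (101/25)/ε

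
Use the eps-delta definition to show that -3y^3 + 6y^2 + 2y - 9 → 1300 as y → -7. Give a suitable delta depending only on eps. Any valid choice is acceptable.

delta = min(1, eps/595)

Suppose eps > 0. We want delta > 0 such that 0 < |y + 7| < delta implies |(-3y^3 + 6y^2 + 2y - 9) − 1300| < eps.
(-3y^3 + 6y^2 + 2y - 9) − 1300 = -3y^3 + 6y^2 + 2y - 1309 = (y + 7)(-3y^2 + 27y - 187).
So |(-3y^3 + 6y^2 + 2y - 9) − 1300| = |y + 7|·|-3y^2 + 27y - 187|.
Require delta ≤ 1. Then |y + 7| < 1 gives |y| < 8, and by the triangle inequality |-3y^2 + 27y - 187| ≤ 3·8^2 + 27·8 + 187 = 595.
Hence |(-3y^3 + 6y^2 + 2y - 9) − 1300| ≤ 595|y + 7| < eps provided |y + 7| < eps/595.
Choosing delta = min(1, eps/595) ensures both conditions, hence |(-3y^3 + 6y^2 + 2y - 9) − 1300| < eps.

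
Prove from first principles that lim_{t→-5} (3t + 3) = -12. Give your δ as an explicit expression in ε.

δ = ε/3

Suppose ε > 0. We need δ > 0 so that 0 < |t + 5| < δ implies |(3t + 3) + 12| < ε.
|(3t + 3) + 12| = |3t + 15| = 3|t + 5|.
So 3|t + 5| < ε exactly when |t + 5| < ε/3.
Choosing δ = ε/3 gives |(3t + 3) + 12| = 3|t + 5| < ε whenever |t + 5| < δ.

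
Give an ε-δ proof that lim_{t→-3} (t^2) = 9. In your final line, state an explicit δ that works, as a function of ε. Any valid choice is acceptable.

Suppose ε > 0. We seek δ > 0 with 0 < |t + 3| < δ ⇒ |t^2 − 9| < ε.
Factor: t^2 − 9 = (t + 3)(t - 3), so |t^2 − 9| = |t + 3|·|t - 3|.
Restrict δ ≤ 2. Then |t + 3| < 2 gives |t| < 5, so by the triangle inequality |t - 3| ≤ 5 + 3 = 8.
Hence |t^2 − 9| ≤ 8|t + 3|, which is < ε once |t + 3| < ε/8.
Take δ = min(2, ε/8). If 0 < |t + 3| < δ then both bounds hold and |t^2 − 9| ≤ 8|t + 3| < 8·(ε/8) = ε.

δ = min(2, ε/8)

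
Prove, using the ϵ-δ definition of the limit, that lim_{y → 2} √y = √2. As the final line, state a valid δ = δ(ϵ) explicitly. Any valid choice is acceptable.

Fix ϵ > 0. We want δ > 0 such that 0 < |y − 2| < δ implies |√y − √2| < ϵ.
Rationalise: √y − √2 = (y − 2)/(√y + √2), so |√y − √2| = |y − 2|/(√y + √2).
Restrict δ ≤ 2 so that |y − 2| < 2 forces y > 0, and then √y + √2 > √2.
Hence |√y − √2| < |y − 2|/√2, which is < ϵ once |y − 2| < √2·ϵ.
Take δ = min(2, √2·ϵ). If 0 < |y − 2| < δ then y > 0 and |√y − √2| < |y − 2|/√2 < ϵ.

δ = min(2, √2·ϵ)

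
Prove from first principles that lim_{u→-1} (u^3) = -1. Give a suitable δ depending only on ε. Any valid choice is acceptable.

δ = min(1, ε/7)

Suppose ε > 0. We seek δ > 0 with 0 < |u + 1| < δ ⇒ |u^3 + 1| < ε.
Factor: u^3 + 1 = (u + 1)(u^2 - u + 1), so |u^3 + 1| = |u + 1|·|u^2 - u + 1|.
Restrict δ ≤ 1. Then |u + 1| < 1 gives |u| < 2, so by the triangle inequality |u^2 - u + 1| ≤ 2^2 + 2 + 1 = 7.
Hence |u^3 + 1| ≤ 7|u + 1|, which is < ε once |u + 1| < ε/7.
Take δ = min(1, ε/7). If 0 < |u + 1| < δ then both bounds hold and |u^3 + 1| ≤ 7|u + 1| < 7·(ε/7) = ε.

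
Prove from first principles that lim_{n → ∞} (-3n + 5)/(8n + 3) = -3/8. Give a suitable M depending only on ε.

M = (49/64)/ε

Let ε > 0. For n ≥ 1, |(-3n + 5)/(8n + 3) + 3/8| = |49|/(8(8n + 3)) = 49/(8(8n + 3)).
Since 8n + 3 ≥ 8n for n ≥ 1, this is ≤ 49/(8·8n) = (49/64)/n.
So |(-3n + 5)/(8n + 3) + 3/8| < ε whenever n > (49/64)/ε.
Take M = (49/64)/ε. If n > M then |(-3n + 5)/(8n + 3) + 3/8| ≤ (49/64)/n < ε.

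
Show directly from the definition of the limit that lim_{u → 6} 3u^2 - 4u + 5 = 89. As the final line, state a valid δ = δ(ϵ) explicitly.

δ = min(1, ϵ/35)

Suppose ϵ > 0. We want δ > 0 such that 0 < |u − 6| < δ implies |(3u^2 - 4u + 5) − 89| < ϵ.
(3u^2 - 4u + 5) − 89 = 3u^2 - 4u - 84 = (u − 6)(3u + 14).
So |(3u^2 - 4u + 5) − 89| = |u − 6|·|3u + 14|.
Require δ ≤ 1. Then |u − 6| < 1 gives |u| < 7, and by the triangle inequality |3u + 14| ≤ 3·7 + 14 = 35.
Hence |(3u^2 - 4u + 5) − 89| ≤ 35|u − 6| < ϵ provided |u − 6| < ϵ/35.
Take δ = min(1, ϵ/35). Then 0 < |u − 6| < δ gives both |u − 6| < 1 and |u − 6| < ϵ/35, so |(3u^2 - 4u + 5) − 89| < ϵ.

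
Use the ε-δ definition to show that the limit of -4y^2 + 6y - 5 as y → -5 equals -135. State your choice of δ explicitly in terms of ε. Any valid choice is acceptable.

Fix ε > 0. We want δ > 0 such that 0 < |y + 5| < δ implies |(-4y^2 + 6y - 5) + 135| < ε.
(-4y^2 + 6y - 5) + 135 = -4y^2 + 6y + 130 = (y + 5)(-4y + 26).
So |(-4y^2 + 6y - 5) + 135| = |y + 5|·|-4y + 26|.
Assume first that |y + 5| < 1, so |y| < 6. Then |-4y + 26| ≤ 4·6 + 26 = 50.
Hence |(-4y^2 + 6y - 5) + 135| ≤ 50|y + 5| < ε provided |y + 5| < ε/50.
Choosing δ = min(1, ε/50) ensures both conditions, hence |(-4y^2 + 6y - 5) + 135| < ε.

δ = min(1, ε/50)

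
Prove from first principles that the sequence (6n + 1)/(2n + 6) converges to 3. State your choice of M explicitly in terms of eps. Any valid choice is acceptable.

Let eps > 0 be given. For n ≥ 1, |(6n + 1)/(2n + 6) − 3| = |-34|/(2(2n + 6)) = 34/(2(2n + 6)).
Since 2n + 6 ≥ 2n for n ≥ 1, this is ≤ 34/(2·2n) = (17/2)/n.
So |(6n + 1)/(2n + 6) − 3| < eps whenever n > (17/2)/eps.
Take M = (17/2)/eps. If n > M then |(6n + 1)/(2n + 6) − 3| ≤ (17/2)/n < eps.

M = (17/2)/eps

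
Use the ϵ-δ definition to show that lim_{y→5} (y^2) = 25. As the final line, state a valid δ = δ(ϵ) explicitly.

δ = min(2, ϵ/12)

Suppose ϵ > 0. We seek δ > 0 with 0 < |y − 5| < δ ⇒ |y^2 − 25| < ϵ.
Factor: y^2 − 25 = (y − 5)(y + 5), so |y^2 − 25| = |y − 5|·|y + 5|.
Impose δ ≤ 2 so that |y| < 7; then |y + 5| ≤ 12.
Hence |y^2 − 25| ≤ 12|y − 5|, which is < ϵ once |y − 5| < ϵ/12.
Take δ = min(2, ϵ/12). If 0 < |y − 5| < δ then both bounds hold and |y^2 − 25| ≤ 12|y − 5| < 12·(ϵ/12) = ϵ.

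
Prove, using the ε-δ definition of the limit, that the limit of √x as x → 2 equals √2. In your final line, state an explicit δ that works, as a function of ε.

Let ε > 0. We want δ > 0 such that 0 < |x − 2| < δ implies |√x − √2| < ε.
Rationalise: √x − √2 = (x − 2)/(√x + √2), so |√x − √2| = |x − 2|/(√x + √2).
Restrict δ ≤ 2 so that |x − 2| < 2 forces x > 0, and then √x + √2 > √2.
Hence |√x − √2| < |x − 2|/√2, which is < ε once |x − 2| < √2·ε.
Take δ = min(2, √2·ε). If 0 < |x − 2| < δ then x > 0 and |√x − √2| < |x − 2|/√2 < ε.

δ = min(2, √2·ε)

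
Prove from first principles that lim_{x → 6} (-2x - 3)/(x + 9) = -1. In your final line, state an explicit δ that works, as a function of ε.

Fix ε > 0. We want δ > 0 with 0 < |x − 6| < δ ⇒ |(-2x - 3)/(x + 9) + 1| < ε.
Combining over a common denominator, (-2x - 3)/(x + 9) + 1 = [(-2x - 3)·15 − (-15)·(x + 9)] / [15·(x + 9)] = -15(x − 6) / (15(x + 9)).
So |(-2x - 3)/(x + 9) + 1| = 15|x − 6| / (15·|x + 9|).
Require δ ≤ 15/2, so |x + 9| ≥ |15| − |x − 6| > 15 − 15/2 = 15/2.
Hence |(-2x - 3)/(x + 9) + 1| < 15|x − 6|/(15·(15/2)) = (2/15)|x − 6|, which is < ε once |x − 6| < (15/2)ε.
Take δ = min(15/2, (15/2)ε). Then 0 < |x − 6| < δ forces both bounds, so |(-2x - 3)/(x + 9) + 1| < ε.

δ = min(15/2, (15/2)ε)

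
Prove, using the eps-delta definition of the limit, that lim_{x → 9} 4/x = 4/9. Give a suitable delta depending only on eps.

Fix eps > 0. We seek delta > 0 such that 0 < |x − 9| < delta implies |4/x − (4/9)| < eps.
|4/x − (4/9)| = 4·|9 − x|/(9·|x|) = 4|x − 9|/(9|x|).
Require delta ≤ 9/2 so that |x| > 9 − 9/2 = 9/2, hence 9|x| > 81/2.
Then |4/x − (4/9)| < 4|x − 9|/(81/2), which is < eps when |x − 9| < (81/8)eps.
Take delta = min(9/2, (81/8)eps). Then 0 < |x − 9| < delta gives both |x − 9| < 9/2 and |x − 9| < (81/8)eps, so |4/x − (4/9)| < eps.

delta = min(9/2, (81/8)eps)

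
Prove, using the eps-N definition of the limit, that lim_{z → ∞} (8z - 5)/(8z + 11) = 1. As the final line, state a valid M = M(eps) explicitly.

M = 2/eps

Suppose eps > 0. We seek M > 0 such that z > M implies |(8z - 5)/(8z + 11) − 1| < eps.
(8z - 5)/(8z + 11) − 1 = (8(8z - 5) − 8(8z + 11)) / (8(8z + 11)) = -128/(8(8z + 11)).
For z > 0 we have 8z + 11 > 8z, so |(8z - 5)/(8z + 11) − 1| = 128/(8(8z + 11)) < 128/(8·8z) = 2/z.
Thus |(8z - 5)/(8z + 11) − 1| < eps whenever z > 2/eps.
Take M = 2/eps. If z > M then |(8z - 5)/(8z + 11) − 1| < 2/z < eps.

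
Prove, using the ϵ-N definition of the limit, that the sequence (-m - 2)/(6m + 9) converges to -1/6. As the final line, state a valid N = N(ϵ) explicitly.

N = (1/12)/ϵ

Let ϵ > 0. For m ≥ 1, |(-m - 2)/(6m + 9) + 1/6| = |-3|/(6(6m + 9)) = 3/(6(6m + 9)).
Since 6m + 9 ≥ 6m for m ≥ 1, this is ≤ 3/(6·6m) = (1/12)/m.
So |(-m - 2)/(6m + 9) + 1/6| < ϵ whenever m > (1/12)/ϵ.
Take N = (1/12)/ϵ. If m > N then |(-m - 2)/(6m + 9) + 1/6| ≤ (1/12)/m < ϵ.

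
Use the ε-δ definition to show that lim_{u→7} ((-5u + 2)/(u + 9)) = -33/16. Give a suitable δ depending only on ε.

Suppose ε > 0. We want δ > 0 with 0 < |u − 7| < δ ⇒ |(-5u + 2)/(u + 9) + 33/16| < ε.
Combining over a common denominator, (-5u + 2)/(u + 9) + 33/16 = [(-5u + 2)·16 − (-33)·(u + 9)] / [16·(u + 9)] = -47(u − 7) / (16(u + 9)).
So |(-5u + 2)/(u + 9) + 33/16| = 47|u − 7| / (16·|u + 9|).
Restrict δ ≤ 8. Then |u − 7| < 8 gives |u + 9| = |(u − 7) + 16| ≥ 16 − 8 = 8.
Hence |(-5u + 2)/(u + 9) + 33/16| < 47|u − 7|/(16·8) = (47/128)|u − 7|, which is < ε once |u − 7| < (128/47)ε.
Take δ = min(8, (128/47)ε). Then 0 < |u − 7| < δ forces both bounds, so |(-5u + 2)/(u + 9) + 33/16| < ε.

δ = min(8, (128/47)ε)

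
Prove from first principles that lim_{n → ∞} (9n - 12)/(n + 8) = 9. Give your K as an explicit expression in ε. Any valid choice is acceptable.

Let ε > 0 be given. For n ≥ 1, |(9n - 12)/(n + 8) − 9| = |-84|/((n + 8)) = 84/((n + 8)).
Since n + 8 ≥ n for n ≥ 1, this is ≤ 84/(n) = 84/n.
So |(9n - 12)/(n + 8) − 9| < ε whenever n > 84/ε.
Take K = 84/ε. If n > K then |(9n - 12)/(n + 8) − 9| ≤ 84/n < ε.

K = 84/ε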